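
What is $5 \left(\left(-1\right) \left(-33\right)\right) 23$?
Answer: $3795$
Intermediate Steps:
$5 \left(\left(-1\right) \left(-33\right)\right) 23 = 5 \cdot 33 \cdot 23 = 165 \cdot 23 = 3795$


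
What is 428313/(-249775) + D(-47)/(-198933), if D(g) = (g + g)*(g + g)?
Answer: -87412601929/49688490075 ≈ -1.7592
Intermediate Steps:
D(g) = 4*g**2 (D(g) = (2*g)*(2*g) = 4*g**2)
428313/(-249775) + D(-47)/(-198933) = 428313/(-249775) + (4*(-47)**2)/(-198933) = 428313*(-1/249775) + (4*2209)*(-1/198933) = -428313/249775 + 8836*(-1/198933) = -428313/249775 - 8836/198933 = -87412601929/49688490075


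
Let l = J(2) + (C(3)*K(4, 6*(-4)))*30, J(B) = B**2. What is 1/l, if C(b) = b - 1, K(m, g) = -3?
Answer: -1/176 ≈ -0.0056818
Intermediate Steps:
C(b) = -1 + b
l = -176 (l = 2**2 + ((-1 + 3)*(-3))*30 = 4 + (2*(-3))*30 = 4 - 6*30 = 4 - 180 = -176)
1/l = 1/(-176) = -1/176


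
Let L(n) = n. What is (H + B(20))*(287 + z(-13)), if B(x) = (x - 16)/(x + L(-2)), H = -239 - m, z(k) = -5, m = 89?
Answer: -277300/3 ≈ -92433.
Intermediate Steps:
H = -328 (H = -239 - 1*89 = -239 - 89 = -328)
B(x) = (-16 + x)/(-2 + x) (B(x) = (x - 16)/(x - 2) = (-16 + x)/(-2 + x))
(H + B(20))*(287 + z(-13)) = (-328 + (-16 + 20)/(-2 + 20))*(287 - 5) = (-328 + 4/18)*282 = (-328 + (1/18)*4)*282 = (-328 + 2/9)*282 = -2950/9*282 = -277300/3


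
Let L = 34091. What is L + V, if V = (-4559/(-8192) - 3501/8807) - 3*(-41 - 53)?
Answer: 2479918377033/72146944 ≈ 34373.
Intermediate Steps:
V = 20356909129/72146944 (V = (-4559*(-1/8192) - 3501*1/8807) - 3*(-94) = (4559/8192 - 3501/8807) + 282 = 11470921/72146944 + 282 = 20356909129/72146944 ≈ 282.16)
L + V = 34091 + 20356909129/72146944 = 2479918377033/72146944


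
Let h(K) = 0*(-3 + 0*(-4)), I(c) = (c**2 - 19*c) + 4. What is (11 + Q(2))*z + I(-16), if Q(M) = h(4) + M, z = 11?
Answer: 707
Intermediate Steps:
I(c) = 4 + c**2 - 19*c
h(K) = 0 (h(K) = 0*(-3 + 0) = 0*(-3) = 0)
Q(M) = M (Q(M) = 0 + M = M)
(11 + Q(2))*z + I(-16) = (11 + 2)*11 + (4 + (-16)**2 - 19*(-16)) = 13*11 + (4 + 256 + 304) = 143 + 564 = 707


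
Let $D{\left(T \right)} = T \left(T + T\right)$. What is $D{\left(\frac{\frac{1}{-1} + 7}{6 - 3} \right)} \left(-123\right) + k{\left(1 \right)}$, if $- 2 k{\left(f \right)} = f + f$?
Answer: $-985$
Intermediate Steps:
$k{\left(f \right)} = - f$ ($k{\left(f \right)} = - \frac{f + f}{2} = - \frac{2 f}{2} = - f$)
$D{\left(T \right)} = 2 T^{2}$ ($D{\left(T \right)} = T 2 T = 2 T^{2}$)
$D{\left(\frac{\frac{1}{-1} + 7}{6 - 3} \right)} \left(-123\right) + k{\left(1 \right)} = 2 \left(\frac{\frac{1}{-1} + 7}{6 - 3}\right)^{2} \left(-123\right) - 1 = 2 \left(\frac{-1 + 7}{3}\right)^{2} \left(-123\right) - 1 = 2 \left(6 \cdot \frac{1}{3}\right)^{2} \left(-123\right) - 1 = 2 \cdot 2^{2} \left(-123\right) - 1 = 2 \cdot 4 \left(-123\right) - 1 = 8 \left(-123\right) - 1 = -984 - 1 = -985$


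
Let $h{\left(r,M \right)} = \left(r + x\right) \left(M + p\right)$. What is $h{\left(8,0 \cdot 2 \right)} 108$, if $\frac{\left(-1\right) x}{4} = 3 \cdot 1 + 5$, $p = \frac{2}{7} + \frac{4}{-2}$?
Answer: $\frac{31104}{7} \approx 4443.4$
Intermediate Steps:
$p = - \frac{12}{7}$ ($p = 2 \cdot \frac{1}{7} + 4 \left(- \frac{1}{2}\right) = \frac{2}{7} - 2 = - \frac{12}{7} \approx -1.7143$)
$x = -32$ ($x = - 4 \left(3 \cdot 1 + 5\right) = - 4 \left(3 + 5\right) = \left(-4\right) 8 = -32$)
$h{\left(r,M \right)} = \left(-32 + r\right) \left(- \frac{12}{7} + M\right)$ ($h{\left(r,M \right)} = \left(r - 32\right) \left(M - \frac{12}{7}\right) = \left(-32 + r\right) \left(- \frac{12}{7} + M\right)$)
$h{\left(8,0 \cdot 2 \right)} 108 = \left(\frac{384}{7} - 32 \cdot 0 \cdot 2 - \frac{96}{7} + 0 \cdot 2 \cdot 8\right) 108 = \left(\frac{384}{7} - 0 - \frac{96}{7} + 0 \cdot 8\right) 108 = \left(\frac{384}{7} + 0 - \frac{96}{7} + 0\right) 108 = \frac{288}{7} \cdot 108 = \frac{31104}{7}$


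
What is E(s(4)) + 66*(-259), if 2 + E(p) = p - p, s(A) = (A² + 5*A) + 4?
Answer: -17096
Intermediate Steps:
s(A) = 4 + A² + 5*A
E(p) = -2 (E(p) = -2 + (p - p) = -2 + 0 = -2)
E(s(4)) + 66*(-259) = -2 + 66*(-259) = -2 - 17094 = -17096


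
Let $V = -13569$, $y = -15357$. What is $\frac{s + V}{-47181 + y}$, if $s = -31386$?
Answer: $\frac{14985}{20846} \approx 0.71884$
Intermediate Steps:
$\frac{s + V}{-47181 + y} = \frac{-31386 - 13569}{-47181 - 15357} = - \frac{44955}{-62538} = \left(-44955\right) \left(- \frac{1}{62538}\right) = \frac{14985}{20846}$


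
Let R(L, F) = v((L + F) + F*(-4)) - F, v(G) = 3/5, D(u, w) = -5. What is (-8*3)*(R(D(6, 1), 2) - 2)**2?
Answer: -6936/25 ≈ -277.44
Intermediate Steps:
v(G) = 3/5 (v(G) = 3*(1/5) = 3/5)
R(L, F) = 3/5 - F
(-8*3)*(R(D(6, 1), 2) - 2)**2 = (-8*3)*((3/5 - 1*2) - 2)**2 = -24*((3/5 - 2) - 2)**2 = -24*(-7/5 - 2)**2 = -24*(-17/5)**2 = -24*289/25 = -6936/25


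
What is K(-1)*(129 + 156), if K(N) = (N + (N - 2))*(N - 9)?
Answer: 11400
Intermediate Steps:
K(N) = (-9 + N)*(-2 + 2*N) (K(N) = (N + (-2 + N))*(-9 + N) = (-2 + 2*N)*(-9 + N) = (-9 + N)*(-2 + 2*N))
K(-1)*(129 + 156) = (18 - 20*(-1) + 2*(-1)²)*(129 + 156) = (18 + 20 + 2*1)*285 = (18 + 20 + 2)*285 = 40*285 = 11400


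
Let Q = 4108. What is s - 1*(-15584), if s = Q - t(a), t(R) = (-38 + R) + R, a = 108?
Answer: 19514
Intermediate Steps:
t(R) = -38 + 2*R
s = 3930 (s = 4108 - (-38 + 2*108) = 4108 - (-38 + 216) = 4108 - 1*178 = 4108 - 178 = 3930)
s - 1*(-15584) = 3930 - 1*(-15584) = 3930 + 15584 = 19514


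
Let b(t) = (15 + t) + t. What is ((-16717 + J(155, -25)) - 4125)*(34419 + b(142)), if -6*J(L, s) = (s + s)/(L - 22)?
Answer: -288712561894/399 ≈ -7.2359e+8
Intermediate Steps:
J(L, s) = -s/(3*(-22 + L)) (J(L, s) = -(s + s)/(6*(L - 22)) = -2*s/(6*(-22 + L)) = -s/(3*(-22 + L)))
b(t) = 15 + 2*t
((-16717 + J(155, -25)) - 4125)*(34419 + b(142)) = ((-16717 - 1*(-25)/(-66 + 3*155)) - 4125)*(34419 + (15 + 2*142)) = ((-16717 - 1*(-25)/(-66 + 465)) - 4125)*(34419 + (15 + 284)) = ((-16717 - 1*(-25)/399) - 4125)*(34419 + 299) = ((-16717 - 1*(-25)*1/399) - 4125)*34718 = ((-16717 + 25/399) - 4125)*34718 = (-6670058/399 - 4125)*34718 = -8315933/399*34718 = -288712561894/399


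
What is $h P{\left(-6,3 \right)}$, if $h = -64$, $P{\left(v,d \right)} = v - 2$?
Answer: $512$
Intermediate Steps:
$P{\left(v,d \right)} = -2 + v$ ($P{\left(v,d \right)} = v - 2 = -2 + v$)
$h P{\left(-6,3 \right)} = - 64 \left(-2 - 6\right) = \left(-64\right) \left(-8\right) = 512$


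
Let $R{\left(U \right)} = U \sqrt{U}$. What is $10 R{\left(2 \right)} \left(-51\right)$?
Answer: $- 1020 \sqrt{2} \approx -1442.5$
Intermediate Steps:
$R{\left(U \right)} = U^{\frac{3}{2}}$
$10 R{\left(2 \right)} \left(-51\right) = 10 \cdot 2^{\frac{3}{2}} \left(-51\right) = 10 \cdot 2 \sqrt{2} \left(-51\right) = 20 \sqrt{2} \left(-51\right) = - 1020 \sqrt{2}$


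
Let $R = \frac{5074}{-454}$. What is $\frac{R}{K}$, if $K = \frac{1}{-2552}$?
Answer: $\frac{6474424}{227} \approx 28522.0$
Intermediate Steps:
$R = - \frac{2537}{227}$ ($R = 5074 \left(- \frac{1}{454}\right) = - \frac{2537}{227} \approx -11.176$)
$K = - \frac{1}{2552} \approx -0.00039185$
$\frac{R}{K} = - \frac{2537}{227 \left(- \frac{1}{2552}\right)} = \left(- \frac{2537}{227}\right) \left(-2552\right) = \frac{6474424}{227}$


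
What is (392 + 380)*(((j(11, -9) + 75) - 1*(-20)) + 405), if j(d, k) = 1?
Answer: 386772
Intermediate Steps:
(392 + 380)*(((j(11, -9) + 75) - 1*(-20)) + 405) = (392 + 380)*(((1 + 75) - 1*(-20)) + 405) = 772*((76 + 20) + 405) = 772*(96 + 405) = 772*501 = 386772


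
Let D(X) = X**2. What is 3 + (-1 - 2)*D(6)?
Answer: -105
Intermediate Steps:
3 + (-1 - 2)*D(6) = 3 + (-1 - 2)*6**2 = 3 - 3*36 = 3 - 108 = -105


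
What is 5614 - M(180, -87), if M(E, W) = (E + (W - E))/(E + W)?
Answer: 174063/31 ≈ 5614.9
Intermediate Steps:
M(E, W) = W/(E + W)
5614 - M(180, -87) = 5614 - (-87)/(180 - 87) = 5614 - (-87)/93 = 5614 - 1*(-29/31) = 5614 + 29/31 = 174063/31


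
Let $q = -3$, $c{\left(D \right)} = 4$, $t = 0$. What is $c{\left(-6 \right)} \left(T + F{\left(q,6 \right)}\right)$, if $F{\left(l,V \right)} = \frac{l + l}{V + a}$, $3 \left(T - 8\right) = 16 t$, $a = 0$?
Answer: $28$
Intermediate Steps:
$T = 8$ ($T = 8 + \frac{16 \cdot 0}{3} = 8 + \frac{1}{3} \cdot 0 = 8 + 0 = 8$)
$F{\left(l,V \right)} = \frac{2 l}{V}$ ($F{\left(l,V \right)} = \frac{l + l}{V + 0} = \frac{2 l}{V}$)
$c{\left(-6 \right)} \left(T + F{\left(q,6 \right)}\right) = 4 \left(8 + 2 \left(-3\right) \frac{1}{6}\right) = 4 \left(8 - 1\right) = 4 \cdot 7 = 28$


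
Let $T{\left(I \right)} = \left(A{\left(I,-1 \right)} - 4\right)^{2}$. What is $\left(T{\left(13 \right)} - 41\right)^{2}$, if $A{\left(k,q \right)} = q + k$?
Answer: $529$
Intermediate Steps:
$A{\left(k,q \right)} = k + q$
$T{\left(I \right)} = \left(-5 + I\right)^{2}$ ($T{\left(I \right)} = \left(\left(I - 1\right) - 4\right)^{2} = \left(\left(-1 + I\right) - 4\right)^{2} = \left(-5 + I\right)^{2}$)
$\left(T{\left(13 \right)} - 41\right)^{2} = \left(\left(-5 + 13\right)^{2} - 41\right)^{2} = \left(8^{2} - 41\right)^{2} = \left(64 - 41\right)^{2} = 23^{2} = 529$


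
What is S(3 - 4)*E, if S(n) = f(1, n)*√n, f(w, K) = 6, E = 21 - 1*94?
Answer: -438*I ≈ -438.0*I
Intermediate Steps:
E = -73 (E = 21 - 94 = -73)
S(n) = 6*√n
S(3 - 4)*E = (6*√(3 - 4))*(-73) = (6*√(-1))*(-73) = (6*I)*(-73) = -438*I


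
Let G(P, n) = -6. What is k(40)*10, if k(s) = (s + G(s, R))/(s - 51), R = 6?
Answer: -340/11 ≈ -30.909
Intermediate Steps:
k(s) = (-6 + s)/(-51 + s) (k(s) = (s - 6)/(s - 51) = (-6 + s)/(-51 + s))
k(40)*10 = ((-6 + 40)/(-51 + 40))*10 = (34/(-11))*10 = -1/11*34*10 = -34/11*10 = -340/11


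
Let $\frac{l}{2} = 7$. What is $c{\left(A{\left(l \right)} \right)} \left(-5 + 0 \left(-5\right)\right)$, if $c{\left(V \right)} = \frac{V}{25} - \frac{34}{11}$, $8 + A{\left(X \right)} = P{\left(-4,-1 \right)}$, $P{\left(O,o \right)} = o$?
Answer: $\frac{949}{55} \approx 17.255$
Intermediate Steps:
$l = 14$ ($l = 2 \cdot 7 = 14$)
$A{\left(X \right)} = -9$ ($A{\left(X \right)} = -8 - 1 = -9$)
$c{\left(V \right)} = - \frac{34}{11} + \frac{V}{25}$ ($c{\left(V \right)} = V \frac{1}{25} - \frac{34}{11} = \frac{V}{25} - \frac{34}{11} = - \frac{34}{11} + \frac{V}{25}$)
$c{\left(A{\left(l \right)} \right)} \left(-5 + 0 \left(-5\right)\right) = \left(- \frac{34}{11} + \frac{1}{25} \left(-9\right)\right) \left(-5 + 0 \left(-5\right)\right) = \left(- \frac{34}{11} - \frac{9}{25}\right) \left(-5 + 0\right) = \left(- \frac{949}{275}\right) \left(-5\right) = \frac{949}{55}$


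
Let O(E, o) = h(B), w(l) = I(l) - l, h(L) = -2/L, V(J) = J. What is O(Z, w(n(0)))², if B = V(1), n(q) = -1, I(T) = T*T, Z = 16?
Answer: 4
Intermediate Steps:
I(T) = T²
B = 1
w(l) = l² - l
O(E, o) = -2 (O(E, o) = -2/1 = -2*1 = -2)
O(Z, w(n(0)))² = (-2)² = 4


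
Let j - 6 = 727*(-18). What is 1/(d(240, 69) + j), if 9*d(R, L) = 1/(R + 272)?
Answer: -4608/60272639 ≈ -7.6453e-5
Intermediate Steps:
j = -13080 (j = 6 + 727*(-18) = 6 - 13086 = -13080)
d(R, L) = 1/(9*(272 + R)) (d(R, L) = 1/(9*(R + 272)) = 1/(9*(272 + R)))
1/(d(240, 69) + j) = 1/(1/(9*(272 + 240)) - 13080) = 1/((⅑)/512 - 13080) = 1/((⅑)*(1/512) - 13080) = 1/(1/4608 - 13080) = 1/(-60272639/4608) = -4608/60272639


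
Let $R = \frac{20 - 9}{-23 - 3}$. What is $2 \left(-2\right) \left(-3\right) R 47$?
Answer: $- \frac{3102}{13} \approx -238.62$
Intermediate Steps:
$R = - \frac{11}{26}$ ($R = \frac{11}{-26} = 11 \left(- \frac{1}{26}\right) = - \frac{11}{26} \approx -0.42308$)
$2 \left(-2\right) \left(-3\right) R 47 = 2 \left(-2\right) \left(-3\right) \left(- \frac{11}{26}\right) 47 = \left(-4\right) \left(-3\right) \left(- \frac{11}{26}\right) 47 = 12 \left(- \frac{11}{26}\right) 47 = \left(- \frac{66}{13}\right) 47 = - \frac{3102}{13}$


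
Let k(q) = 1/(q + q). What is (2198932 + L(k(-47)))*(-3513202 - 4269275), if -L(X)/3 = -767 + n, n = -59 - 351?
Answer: -17140617640851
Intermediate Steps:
n = -410
k(q) = 1/(2*q)
L(X) = 3531 (L(X) = -3*(-767 - 410) = -3*(-1177) = 3531)
(2198932 + L(k(-47)))*(-3513202 - 4269275) = (2198932 + 3531)*(-3513202 - 4269275) = 2202463*(-7782477) = -17140617640851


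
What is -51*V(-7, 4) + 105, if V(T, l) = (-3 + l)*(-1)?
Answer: 156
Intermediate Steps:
V(T, l) = 3 - l
-51*V(-7, 4) + 105 = -51*(3 - 1*4) + 105 = -51*(3 - 4) + 105 = -51*(-1) + 105 = 51 + 105 = 156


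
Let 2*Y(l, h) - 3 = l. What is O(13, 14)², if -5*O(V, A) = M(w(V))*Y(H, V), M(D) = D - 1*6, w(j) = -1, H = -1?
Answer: 49/25 ≈ 1.9600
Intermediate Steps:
Y(l, h) = 3/2 + l/2
M(D) = -6 + D (M(D) = D - 6 = -6 + D)
O(V, A) = 7/5 (O(V, A) = -(-6 - 1)*(3/2 + (½)*(-1))/5 = -(-7)*(3/2 - ½)/5 = -(-7)/5 = -⅕*(-7) = 7/5)
O(13, 14)² = (7/5)² = 49/25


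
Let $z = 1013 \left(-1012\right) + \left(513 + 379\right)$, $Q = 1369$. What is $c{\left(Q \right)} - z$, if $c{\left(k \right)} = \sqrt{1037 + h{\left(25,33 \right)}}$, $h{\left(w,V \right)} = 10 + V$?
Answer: $1024264 + 6 \sqrt{30} \approx 1.0243 \cdot 10^{6}$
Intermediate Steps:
$c{\left(k \right)} = 6 \sqrt{30}$ ($c{\left(k \right)} = \sqrt{1037 + \left(10 + 33\right)} = \sqrt{1037 + 43} = \sqrt{1080} = 6 \sqrt{30}$)
$z = -1024264$ ($z = -1025156 + 892 = -1024264$)
$c{\left(Q \right)} - z = 6 \sqrt{30} - -1024264 = 6 \sqrt{30} + 1024264 = 1024264 + 6 \sqrt{30}$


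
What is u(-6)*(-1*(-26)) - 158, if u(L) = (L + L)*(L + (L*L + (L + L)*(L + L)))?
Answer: -54446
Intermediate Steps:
u(L) = 2*L*(L + 5*L**2) (u(L) = (2*L)*(L + (L**2 + (2*L)*(2*L))) = (2*L)*(L + (L**2 + 4*L**2)) = (2*L)*(L + 5*L**2) = 2*L*(L + 5*L**2))
u(-6)*(-1*(-26)) - 158 = ((-6)**2*(2 + 10*(-6)))*(-1*(-26)) - 158 = (36*(2 - 60))*26 - 158 = (36*(-58))*26 - 158 = -2088*26 - 158 = -54288 - 158 = -54446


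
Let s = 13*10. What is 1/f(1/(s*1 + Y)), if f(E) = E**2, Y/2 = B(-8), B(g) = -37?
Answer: 3136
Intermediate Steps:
Y = -74 (Y = 2*(-37) = -74)
s = 130
1/f(1/(s*1 + Y)) = 1/((1/(130*1 - 74))**2) = 1/((1/(130 - 74))**2) = 1/((1/56)**2) = 1/(1/3136) = 3136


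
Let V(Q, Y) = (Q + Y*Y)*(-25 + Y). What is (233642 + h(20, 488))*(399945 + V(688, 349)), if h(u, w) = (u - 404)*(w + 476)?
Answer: -5473153943454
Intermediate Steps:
V(Q, Y) = (-25 + Y)*(Q + Y²) (V(Q, Y) = (Q + Y²)*(-25 + Y) = (-25 + Y)*(Q + Y²))
h(u, w) = (-404 + u)*(476 + w)
(233642 + h(20, 488))*(399945 + V(688, 349)) = (233642 + (-192304 - 404*488 + 476*20 + 20*488))*(399945 + (349³ - 25*688 - 25*349² + 688*349)) = (233642 + (-192304 - 197152 + 9520 + 9760))*(399945 + (42508549 - 17200 - 25*121801 + 240112)) = (233642 - 370176)*(399945 + (42508549 - 17200 - 3045025 + 240112)) = -136534*(399945 + 39686436) = -136534*40086381 = -5473153943454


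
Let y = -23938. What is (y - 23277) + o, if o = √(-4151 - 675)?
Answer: -47215 + I*√4826 ≈ -47215.0 + 69.469*I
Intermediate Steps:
o = I*√4826 (o = √(-4826) = I*√4826 ≈ 69.469*I)
(y - 23277) + o = (-23938 - 23277) + I*√4826 = -47215 + I*√4826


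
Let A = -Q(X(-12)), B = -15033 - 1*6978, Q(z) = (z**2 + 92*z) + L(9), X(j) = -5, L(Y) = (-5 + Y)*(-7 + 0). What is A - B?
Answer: 22474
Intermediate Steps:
L(Y) = 35 - 7*Y (L(Y) = (-5 + Y)*(-7) = 35 - 7*Y)
Q(z) = -28 + z**2 + 92*z (Q(z) = (z**2 + 92*z) + (35 - 7*9) = (z**2 + 92*z) + (35 - 63) = (z**2 + 92*z) - 28 = -28 + z**2 + 92*z)
B = -22011 (B = -15033 - 6978 = -22011)
A = 463 (A = -(-28 + (-5)**2 + 92*(-5)) = -(-28 + 25 - 460) = -1*(-463) = 463)
A - B = 463 - 1*(-22011) = 463 + 22011 = 22474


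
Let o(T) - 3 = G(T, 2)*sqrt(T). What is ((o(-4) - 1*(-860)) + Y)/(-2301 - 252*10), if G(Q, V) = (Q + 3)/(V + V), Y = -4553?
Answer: 1230/1607 + I/9642 ≈ 0.7654 + 0.00010371*I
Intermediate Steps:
G(Q, V) = (3 + Q)/(2*V) (G(Q, V) = (3 + Q)/((2*V)) = (3 + Q)*(1/(2*V)) = (3 + Q)/(2*V))
o(T) = 3 + sqrt(T)*(3/4 + T/4) (o(T) = 3 + ((1/2)*(3 + T)/2)*sqrt(T) = 3 + ((1/2)*(1/2)*(3 + T))*sqrt(T) = 3 + (3/4 + T/4)*sqrt(T) = 3 + sqrt(T)*(3/4 + T/4))
((o(-4) - 1*(-860)) + Y)/(-2301 - 252*10) = (((3 + sqrt(-4)*(3 - 4)/4) - 1*(-860)) - 4553)/(-2301 - 252*10) = (((3 + (1/4)*(2*I)*(-1)) + 860) - 4553)/(-2301 - 2520) = (((3 - I/2) + 860) - 4553)/(-4821) = ((863 - I/2) - 4553)*(-1/4821) = (-3690 - I/2)*(-1/4821) = 1230/1607 + I/9642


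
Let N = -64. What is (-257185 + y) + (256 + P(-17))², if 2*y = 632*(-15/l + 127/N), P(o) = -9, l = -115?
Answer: -72408359/368 ≈ -1.9676e+5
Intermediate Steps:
y = -215591/368 (y = (632*(-15/(-115) + 127/(-64)))/2 = (632*(-15*(-1/115) + 127*(-1/64)))/2 = (632*(3/23 - 127/64))/2 = (632*(-2729/1472))/2 = (½)*(-215591/184) = -215591/368 ≈ -585.84)
(-257185 + y) + (256 + P(-17))² = (-257185 - 215591/368) + (256 - 9)² = -94859671/368 + 247² = -94859671/368 + 61009 = -72408359/368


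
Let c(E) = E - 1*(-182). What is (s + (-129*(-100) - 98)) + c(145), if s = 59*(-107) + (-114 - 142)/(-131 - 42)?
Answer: 1179424/173 ≈ 6817.5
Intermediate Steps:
c(E) = 182 + E (c(E) = E + 182 = 182 + E)
s = -1091893/173 (s = -6313 - 256/(-173) = -6313 - 256*(-1/173) = -6313 + 256/173 = -1091893/173 ≈ -6311.5)
(s + (-129*(-100) - 98)) + c(145) = (-1091893/173 + (-129*(-100) - 98)) + (182 + 145) = (-1091893/173 + (12900 - 98)) + 327 = (-1091893/173 + 12802) + 327 = 1122853/173 + 327 = 1179424/173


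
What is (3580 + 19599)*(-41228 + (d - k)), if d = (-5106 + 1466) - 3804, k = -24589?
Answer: -558219857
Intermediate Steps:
d = -7444 (d = -3640 - 3804 = -7444)
(3580 + 19599)*(-41228 + (d - k)) = (3580 + 19599)*(-41228 + (-7444 - 1*(-24589))) = 23179*(-41228 + (-7444 + 24589)) = 23179*(-41228 + 17145) = 23179*(-24083) = -558219857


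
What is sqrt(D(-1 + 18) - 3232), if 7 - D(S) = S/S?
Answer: I*sqrt(3226) ≈ 56.798*I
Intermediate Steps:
D(S) = 6 (D(S) = 7 - S/S = 7 - 1*1 = 7 - 1 = 6)
sqrt(D(-1 + 18) - 3232) = sqrt(6 - 3232) = sqrt(-3226) = I*sqrt(3226)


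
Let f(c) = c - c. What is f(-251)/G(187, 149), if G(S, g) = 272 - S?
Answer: 0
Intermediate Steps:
f(c) = 0
f(-251)/G(187, 149) = 0/(272 - 1*187) = 0/(272 - 187) = 0/85 = 0*(1/85) = 0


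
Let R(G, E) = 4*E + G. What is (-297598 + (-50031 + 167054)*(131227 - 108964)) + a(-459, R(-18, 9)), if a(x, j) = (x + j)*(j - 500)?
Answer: 2605198013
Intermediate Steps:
R(G, E) = G + 4*E
a(x, j) = (-500 + j)*(j + x) (a(x, j) = (j + x)*(-500 + j) = (-500 + j)*(j + x))
(-297598 + (-50031 + 167054)*(131227 - 108964)) + a(-459, R(-18, 9)) = (-297598 + (-50031 + 167054)*(131227 - 108964)) + ((-18 + 4*9)² - 500*(-18 + 4*9) - 500*(-459) + (-18 + 4*9)*(-459)) = (-297598 + 117023*22263) + ((-18 + 36)² - 500*(-18 + 36) + 229500 + (-18 + 36)*(-459)) = (-297598 + 2605283049) + (18² - 500*18 + 229500 + 18*(-459)) = 2604985451 + (324 - 9000 + 229500 - 8262) = 2604985451 + 212562 = 2605198013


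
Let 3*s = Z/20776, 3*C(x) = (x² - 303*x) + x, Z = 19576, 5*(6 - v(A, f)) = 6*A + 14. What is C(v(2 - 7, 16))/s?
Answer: -174892368/61175 ≈ -2858.9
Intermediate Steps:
v(A, f) = 16/5 - 6*A/5 (v(A, f) = 6 - (6*A + 14)/5 = 6 - (14 + 6*A)/5 = 6 + (-14/5 - 6*A/5) = 16/5 - 6*A/5)
C(x) = -302*x/3 + x²/3 (C(x) = ((x² - 303*x) + x)/3 = (x² - 302*x)/3 = -302*x/3 + x²/3)
s = 2447/7791 (s = (19576/20776)/3 = (19576*(1/20776))/3 = (⅓)*(2447/2597) = 2447/7791 ≈ 0.31408)
C(v(2 - 7, 16))/s = ((16/5 - 6*(2 - 7)/5)*(-302 + (16/5 - 6*(2 - 7)/5))/3)/(2447/7791) = ((16/5 - 6/5*(-5))*(-302 + (16/5 - 6/5*(-5)))/3)*(7791/2447) = ((16/5 + 6)*(-302 + (16/5 + 6))/3)*(7791/2447) = ((⅓)*(46/5)*(-302 + 46/5))*(7791/2447) = ((⅓)*(46/5)*(-1464/5))*(7791/2447) = -22448/25*7791/2447 = -174892368/61175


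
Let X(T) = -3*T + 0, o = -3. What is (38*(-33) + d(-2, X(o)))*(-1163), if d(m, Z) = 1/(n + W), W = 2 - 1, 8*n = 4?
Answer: 4372880/3 ≈ 1.4576e+6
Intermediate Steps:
n = 1/2 (n = (1/8)*4 = 1/2 ≈ 0.50000)
W = 1
X(T) = -3*T
d(m, Z) = 2/3 (d(m, Z) = 1/(1/2 + 1) = 1/(3/2) = 2/3)
(38*(-33) + d(-2, X(o)))*(-1163) = (38*(-33) + 2/3)*(-1163) = (-1254 + 2/3)*(-1163) = -3760/3*(-1163) = 4372880/3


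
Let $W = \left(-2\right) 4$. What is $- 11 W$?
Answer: $88$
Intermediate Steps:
$W = -8$
$- 11 W = \left(-11\right) \left(-8\right) = 88$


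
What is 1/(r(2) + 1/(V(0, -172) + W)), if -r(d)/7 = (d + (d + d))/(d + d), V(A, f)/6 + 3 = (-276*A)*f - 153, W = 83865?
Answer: -165858/1741507 ≈ -0.095238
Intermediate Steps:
V(A, f) = -936 - 1656*A*f (V(A, f) = -18 + 6*((-276*A)*f - 153) = -18 + 6*(-276*A*f - 153) = -18 + 6*(-153 - 276*A*f) = -18 + (-918 - 1656*A*f) = -936 - 1656*A*f)
r(d) = -21/2 (r(d) = -7*(d + (d + d))/(d + d) = -7*(d + 2*d)/(2*d) = -7*3*d*1/(2*d) = -7*3/2 = -21/2)
1/(r(2) + 1/(V(0, -172) + W)) = 1/(-21/2 + 1/((-936 - 1656*0*(-172)) + 83865)) = 1/(-21/2 + 1/((-936 + 0) + 83865)) = 1/(-21/2 + 1/(-936 + 83865)) = 1/(-21/2 + 1/82929) = 1/(-1741507/165858) = -165858/1741507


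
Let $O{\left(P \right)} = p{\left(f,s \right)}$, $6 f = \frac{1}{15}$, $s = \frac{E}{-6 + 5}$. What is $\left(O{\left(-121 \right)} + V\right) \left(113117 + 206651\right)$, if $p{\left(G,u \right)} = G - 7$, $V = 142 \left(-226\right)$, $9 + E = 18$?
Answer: $- \frac{461890326556}{45} \approx -1.0264 \cdot 10^{10}$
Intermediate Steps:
$E = 9$ ($E = -9 + 18 = 9$)
$s = -9$ ($s = \frac{9}{-6 + 5} = \frac{9}{-1} = 9 \left(-1\right) = -9$)
$f = \frac{1}{90}$ ($f = \frac{1}{6 \cdot 15} = \frac{1}{6} \cdot \frac{1}{15} = \frac{1}{90} \approx 0.011111$)
$V = -32092$
$p{\left(G,u \right)} = -7 + G$
$O{\left(P \right)} = - \frac{629}{90}$ ($O{\left(P \right)} = -7 + \frac{1}{90} = - \frac{629}{90}$)
$\left(O{\left(-121 \right)} + V\right) \left(113117 + 206651\right) = \left(- \frac{629}{90} - 32092\right) \left(113117 + 206651\right) = \left(- \frac{2888909}{90}\right) 319768 = - \frac{461890326556}{45}$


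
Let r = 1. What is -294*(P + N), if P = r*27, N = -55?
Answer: 8232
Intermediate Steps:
P = 27 (P = 1*27 = 27)
-294*(P + N) = -294*(27 - 55) = -294*(-28) = 8232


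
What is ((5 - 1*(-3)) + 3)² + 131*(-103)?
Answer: -13372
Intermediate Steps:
((5 - 1*(-3)) + 3)² + 131*(-103) = ((5 + 3) + 3)² - 13493 = (8 + 3)² - 13493 = 11² - 13493 = 121 - 13493 = -13372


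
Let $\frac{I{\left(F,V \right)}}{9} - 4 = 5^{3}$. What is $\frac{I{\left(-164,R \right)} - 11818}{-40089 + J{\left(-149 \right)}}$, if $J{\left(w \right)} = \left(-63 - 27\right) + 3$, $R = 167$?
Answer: $\frac{10657}{40176} \approx 0.26526$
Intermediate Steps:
$I{\left(F,V \right)} = 1161$ ($I{\left(F,V \right)} = 36 + 9 \cdot 5^{3} = 36 + 9 \cdot 125 = 36 + 1125 = 1161$)
$J{\left(w \right)} = -87$ ($J{\left(w \right)} = -90 + 3 = -87$)
$\frac{I{\left(-164,R \right)} - 11818}{-40089 + J{\left(-149 \right)}} = \frac{1161 - 11818}{-40089 - 87} = - \frac{10657}{-40176} = \left(-10657\right) \left(- \frac{1}{40176}\right) = \frac{10657}{40176}$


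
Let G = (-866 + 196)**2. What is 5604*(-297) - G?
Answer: -2113288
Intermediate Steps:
G = 448900 (G = (-670)**2 = 448900)
5604*(-297) - G = 5604*(-297) - 1*448900 = -1664388 - 448900 = -2113288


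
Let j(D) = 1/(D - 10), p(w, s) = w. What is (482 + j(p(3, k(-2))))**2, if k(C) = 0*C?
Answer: 11377129/49 ≈ 2.3219e+5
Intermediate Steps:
k(C) = 0
j(D) = 1/(-10 + D)
(482 + j(p(3, k(-2))))**2 = (482 + 1/(-10 + 3))**2 = (482 + 1/(-7))**2 = (482 - 1/7)**2 = (3373/7)**2 = 11377129/49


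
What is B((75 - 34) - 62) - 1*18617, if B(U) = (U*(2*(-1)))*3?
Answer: -18491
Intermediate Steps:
B(U) = -6*U (B(U) = (U*(-2))*3 = -2*U*3 = -6*U)
B((75 - 34) - 62) - 1*18617 = -6*((75 - 34) - 62) - 1*18617 = -6*(41 - 62) - 18617 = -6*(-21) - 18617 = 126 - 18617 = -18491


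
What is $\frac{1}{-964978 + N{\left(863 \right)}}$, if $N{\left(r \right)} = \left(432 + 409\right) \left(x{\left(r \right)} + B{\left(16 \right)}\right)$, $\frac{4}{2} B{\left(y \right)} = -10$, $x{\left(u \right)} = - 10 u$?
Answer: $- \frac{1}{8227013} \approx -1.2155 \cdot 10^{-7}$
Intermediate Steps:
$B{\left(y \right)} = -5$ ($B{\left(y \right)} = \frac{1}{2} \left(-10\right) = -5$)
$N{\left(r \right)} = -4205 - 8410 r$ ($N{\left(r \right)} = \left(432 + 409\right) \left(- 10 r - 5\right) = 841 \left(-5 - 10 r\right) = -4205 - 8410 r$)
$\frac{1}{-964978 + N{\left(863 \right)}} = \frac{1}{-964978 - 7262035} = \frac{1}{-8227013} = - \frac{1}{8227013}$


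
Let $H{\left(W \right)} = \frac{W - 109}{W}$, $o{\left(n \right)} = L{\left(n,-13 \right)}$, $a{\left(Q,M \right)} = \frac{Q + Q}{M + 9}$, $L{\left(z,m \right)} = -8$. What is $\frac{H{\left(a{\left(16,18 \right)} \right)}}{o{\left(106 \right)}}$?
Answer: $\frac{2911}{256} \approx 11.371$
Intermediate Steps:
$a{\left(Q,M \right)} = \frac{2 Q}{9 + M}$
$o{\left(n \right)} = -8$
$H{\left(W \right)} = \frac{-109 + W}{W}$
$\frac{H{\left(a{\left(16,18 \right)} \right)}}{o{\left(106 \right)}} = \frac{\frac{1}{2 \cdot 16 \frac{1}{9 + 18}} \left(-109 + 2 \cdot 16 \frac{1}{9 + 18}\right)}{-8} = \frac{-109 + 2 \cdot 16 \cdot \frac{1}{27}}{2 \cdot 16 \cdot \frac{1}{27}} \left(- \frac{1}{8}\right) = \frac{-109 + \frac{32}{27}}{\frac{32}{27}} \left(- \frac{1}{8}\right) = \frac{27}{32} \left(- \frac{2911}{27}\right) \left(- \frac{1}{8}\right) = \left(- \frac{2911}{32}\right) \left(- \frac{1}{8}\right) = \frac{2911}{256}$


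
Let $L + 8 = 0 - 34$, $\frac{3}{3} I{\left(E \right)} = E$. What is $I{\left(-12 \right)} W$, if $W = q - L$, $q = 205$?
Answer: $-2964$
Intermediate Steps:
$I{\left(E \right)} = E$
$L = -42$ ($L = -8 + \left(0 - 34\right) = -8 - 34 = -42$)
$W = 247$ ($W = 205 - -42 = 205 + 42 = 247$)
$I{\left(-12 \right)} W = \left(-12\right) 247 = -2964$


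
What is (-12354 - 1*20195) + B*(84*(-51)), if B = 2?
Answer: -41117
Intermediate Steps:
(-12354 - 1*20195) + B*(84*(-51)) = (-12354 - 1*20195) + 2*(84*(-51)) = (-12354 - 20195) + 2*(-4284) = -32549 - 8568 = -41117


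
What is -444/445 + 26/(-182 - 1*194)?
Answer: -89257/83660 ≈ -1.0669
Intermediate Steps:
-444/445 + 26/(-182 - 1*194) = -444*1/445 + 26/(-182 - 194) = -444/445 + 26/(-376) = -444/445 + 26*(-1/376) = -444/445 - 13/188 = -89257/83660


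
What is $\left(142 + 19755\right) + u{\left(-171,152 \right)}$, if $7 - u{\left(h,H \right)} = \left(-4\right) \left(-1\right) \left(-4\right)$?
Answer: $19920$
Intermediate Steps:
$u{\left(h,H \right)} = 23$ ($u{\left(h,H \right)} = 7 - \left(-4\right) \left(-1\right) \left(-4\right) = 7 - 4 \left(-4\right) = 7 - -16 = 7 + 16 = 23$)
$\left(142 + 19755\right) + u{\left(-171,152 \right)} = \left(142 + 19755\right) + 23 = 19897 + 23 = 19920$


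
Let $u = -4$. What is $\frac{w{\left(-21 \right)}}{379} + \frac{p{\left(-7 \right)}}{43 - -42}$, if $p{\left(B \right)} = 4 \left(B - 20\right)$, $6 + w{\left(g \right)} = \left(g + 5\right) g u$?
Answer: $- \frac{155682}{32215} \approx -4.8326$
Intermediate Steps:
$w{\left(g \right)} = -6 - 4 g \left(5 + g\right)$ ($w{\left(g \right)} = -6 + \left(g + 5\right) g \left(-4\right) = -6 + \left(5 + g\right) g \left(-4\right) = -6 + g \left(5 + g\right) \left(-4\right) = -6 - 4 g \left(5 + g\right)$)
$p{\left(B \right)} = -80 + 4 B$ ($p{\left(B \right)} = 4 \left(-20 + B\right) = -80 + 4 B$)
$\frac{w{\left(-21 \right)}}{379} + \frac{p{\left(-7 \right)}}{43 - -42} = \frac{-6 - -420 - 4 \left(-21\right)^{2}}{379} + \frac{-80 + 4 \left(-7\right)}{43 - -42} = \left(-6 + 420 - 1764\right) \frac{1}{379} + \frac{-80 - 28}{43 + 42} = \left(-6 + 420 - 1764\right) \frac{1}{379} - \frac{108}{85} = \left(-1350\right) \frac{1}{379} - \frac{108}{85} = - \frac{1350}{379} - \frac{108}{85} = - \frac{155682}{32215}$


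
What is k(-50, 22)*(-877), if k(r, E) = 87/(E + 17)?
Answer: -25433/13 ≈ -1956.4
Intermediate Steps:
k(r, E) = 87/(17 + E)
k(-50, 22)*(-877) = (87/(17 + 22))*(-877) = (87/39)*(-877) = (87*(1/39))*(-877) = (29/13)*(-877) = -25433/13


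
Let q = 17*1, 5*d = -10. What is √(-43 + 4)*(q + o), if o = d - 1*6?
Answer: 9*I*√39 ≈ 56.205*I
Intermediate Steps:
d = -2 (d = (⅕)*(-10) = -2)
q = 17
o = -8 (o = -2 - 1*6 = -2 - 6 = -8)
√(-43 + 4)*(q + o) = √(-43 + 4)*(17 - 8) = √(-39)*9 = (I*√39)*9 = 9*I*√39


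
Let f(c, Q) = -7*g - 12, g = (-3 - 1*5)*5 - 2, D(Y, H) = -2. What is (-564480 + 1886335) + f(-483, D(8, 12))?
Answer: 1322137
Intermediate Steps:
g = -42 (g = (-3 - 5)*5 - 2 = -8*5 - 2 = -40 - 2 = -42)
f(c, Q) = 282 (f(c, Q) = -7*(-42) - 12 = 294 - 12 = 282)
(-564480 + 1886335) + f(-483, D(8, 12)) = (-564480 + 1886335) + 282 = 1321855 + 282 = 1322137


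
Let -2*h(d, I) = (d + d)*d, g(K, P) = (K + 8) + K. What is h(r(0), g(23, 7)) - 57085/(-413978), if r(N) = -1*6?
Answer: -14846123/413978 ≈ -35.862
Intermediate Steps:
g(K, P) = 8 + 2*K (g(K, P) = (8 + K) + K = 8 + 2*K)
r(N) = -6
h(d, I) = -d**2 (h(d, I) = -(d + d)*d/2 = -2*d*d/2 = -d**2)
h(r(0), g(23, 7)) - 57085/(-413978) = -1*(-6)**2 - 57085/(-413978) = -1*36 - 57085*(-1/413978) = -36 + 57085/413978 = -14846123/413978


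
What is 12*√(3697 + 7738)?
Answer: 12*√11435 ≈ 1283.2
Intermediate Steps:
12*√(3697 + 7738) = 12*√11435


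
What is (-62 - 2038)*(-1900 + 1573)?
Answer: 686700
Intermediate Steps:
(-62 - 2038)*(-1900 + 1573) = -2100*(-327) = 686700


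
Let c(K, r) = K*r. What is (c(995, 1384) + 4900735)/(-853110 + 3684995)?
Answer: 1255563/566377 ≈ 2.2168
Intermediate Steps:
(c(995, 1384) + 4900735)/(-853110 + 3684995) = (995*1384 + 4900735)/(-853110 + 3684995) = (1377080 + 4900735)/2831885 = 6277815*(1/2831885) = 1255563/566377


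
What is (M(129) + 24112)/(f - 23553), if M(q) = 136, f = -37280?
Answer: -24248/60833 ≈ -0.39860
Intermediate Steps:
(M(129) + 24112)/(f - 23553) = (136 + 24112)/(-37280 - 23553) = 24248/(-60833) = 24248*(-1/60833) = -24248/60833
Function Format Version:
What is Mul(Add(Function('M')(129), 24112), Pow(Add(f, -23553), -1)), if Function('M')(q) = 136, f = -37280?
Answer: Rational(-24248, 60833) ≈ -0.39860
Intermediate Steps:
Mul(Add(Function('M')(129), 24112), Pow(Add(f, -23553), -1)) = Mul(Add(136, 24112), Pow(Add(-37280, -23553), -1)) = Mul(24248, Pow(-60833, -1)) = Mul(24248, Rational(-1, 60833)) = Rational(-24248, 60833)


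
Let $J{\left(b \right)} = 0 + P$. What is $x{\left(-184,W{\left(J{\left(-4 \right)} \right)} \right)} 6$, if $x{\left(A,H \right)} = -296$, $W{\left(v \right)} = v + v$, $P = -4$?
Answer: $-1776$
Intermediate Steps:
$J{\left(b \right)} = -4$ ($J{\left(b \right)} = 0 - 4 = -4$)
$W{\left(v \right)} = 2 v$
$x{\left(-184,W{\left(J{\left(-4 \right)} \right)} \right)} 6 = \left(-296\right) 6 = -1776$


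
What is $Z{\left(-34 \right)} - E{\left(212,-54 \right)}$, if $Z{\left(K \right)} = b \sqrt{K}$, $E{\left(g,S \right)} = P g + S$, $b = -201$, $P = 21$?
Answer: $-4398 - 201 i \sqrt{34} \approx -4398.0 - 1172.0 i$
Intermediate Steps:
$E{\left(g,S \right)} = S + 21 g$ ($E{\left(g,S \right)} = 21 g + S = S + 21 g$)
$Z{\left(K \right)} = - 201 \sqrt{K}$
$Z{\left(-34 \right)} - E{\left(212,-54 \right)} = - 201 \sqrt{-34} - \left(-54 + 21 \cdot 212\right) = - 201 i \sqrt{34} - \left(-54 + 4452\right) = - 201 i \sqrt{34} - 4398 = -4398 - 201 i \sqrt{34}$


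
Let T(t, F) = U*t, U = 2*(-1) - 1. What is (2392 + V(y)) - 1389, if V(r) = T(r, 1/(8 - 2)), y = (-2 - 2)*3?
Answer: 1039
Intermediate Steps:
U = -3 (U = -2 - 1 = -3)
T(t, F) = -3*t
y = -12 (y = -4*3 = -12)
V(r) = -3*r
(2392 + V(y)) - 1389 = (2392 - 3*(-12)) - 1389 = (2392 + 36) - 1389 = 2428 - 1389 = 1039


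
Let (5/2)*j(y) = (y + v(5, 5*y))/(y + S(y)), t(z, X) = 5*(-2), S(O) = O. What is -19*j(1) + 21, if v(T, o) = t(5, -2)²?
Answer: -1814/5 ≈ -362.80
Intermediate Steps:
t(z, X) = -10
v(T, o) = 100 (v(T, o) = (-10)² = 100)
j(y) = (100 + y)/(5*y) (j(y) = 2*((y + 100)/(y + y))/5 = 2*((100 + y)/((2*y)))/5 = 2*((100 + y)*(1/(2*y)))/5 = 2*((100 + y)/(2*y))/5 = (100 + y)/(5*y))
-19*j(1) + 21 = -19*(100 + 1)/(5*1) + 21 = -19*101/5 + 21 = -1919/5 + 21 = -1814/5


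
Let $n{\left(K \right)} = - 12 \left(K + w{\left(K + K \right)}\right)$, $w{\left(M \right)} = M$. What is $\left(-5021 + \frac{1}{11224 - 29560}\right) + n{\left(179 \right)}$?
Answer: $- \frac{210222241}{18336} \approx -11465.0$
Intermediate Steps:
$n{\left(K \right)} = - 36 K$ ($n{\left(K \right)} = - 12 \left(K + \left(K + K\right)\right) = - 12 \left(K + 2 K\right) = - 12 \cdot 3 K = - 36 K$)
$\left(-5021 + \frac{1}{11224 - 29560}\right) + n{\left(179 \right)} = \left(-5021 + \frac{1}{11224 - 29560}\right) - 6444 = \left(-5021 + \frac{1}{-18336}\right) - 6444 = \left(-5021 - \frac{1}{18336}\right) - 6444 = - \frac{92065057}{18336} - 6444 = - \frac{210222241}{18336}$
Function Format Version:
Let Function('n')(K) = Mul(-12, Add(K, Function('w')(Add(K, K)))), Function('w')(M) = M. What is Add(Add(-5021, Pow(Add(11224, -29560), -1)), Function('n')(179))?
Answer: Rational(-210222241, 18336) ≈ -11465.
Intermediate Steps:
Function('n')(K) = Mul(-36, K) (Function('n')(K) = Mul(-12, Add(K, Add(K, K))) = Mul(-12, Add(K, Mul(2, K))) = Mul(-12, Mul(3, K)) = Mul(-36, K))
Add(Add(-5021, Pow(Add(11224, -29560), -1)), Function('n')(179)) = Add(Add(-5021, Pow(Add(11224, -29560), -1)), Mul(-36, 179)) = Add(Add(-5021, Pow(-18336, -1)), -6444) = Add(Add(-5021, Rational(-1, 18336)), -6444) = Add(Rational(-92065057, 18336), -6444) = Rational(-210222241, 18336)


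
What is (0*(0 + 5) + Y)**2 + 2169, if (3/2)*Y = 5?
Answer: 19621/9 ≈ 2180.1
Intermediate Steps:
Y = 10/3 (Y = (2/3)*5 = 10/3 ≈ 3.3333)
(0*(0 + 5) + Y)**2 + 2169 = (0*(0 + 5) + 10/3)**2 + 2169 = (0*5 + 10/3)**2 + 2169 = (0 + 10/3)**2 + 2169 = (10/3)**2 + 2169 = 100/9 + 2169 = 19621/9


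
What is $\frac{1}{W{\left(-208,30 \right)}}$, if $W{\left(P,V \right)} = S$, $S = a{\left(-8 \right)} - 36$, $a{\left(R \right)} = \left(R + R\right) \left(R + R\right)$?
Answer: $\frac{1}{220} \approx 0.0045455$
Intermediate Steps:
$a{\left(R \right)} = 4 R^{2}$ ($a{\left(R \right)} = 2 R 2 R = 4 R^{2}$)
$S = 220$ ($S = 4 \left(-8\right)^{2} - 36 = 4 \cdot 64 - 36 = 256 - 36 = 220$)
$W{\left(P,V \right)} = 220$
$\frac{1}{W{\left(-208,30 \right)}} = \frac{1}{220}$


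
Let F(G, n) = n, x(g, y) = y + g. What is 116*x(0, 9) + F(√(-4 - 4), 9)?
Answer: 1053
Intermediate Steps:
x(g, y) = g + y
116*x(0, 9) + F(√(-4 - 4), 9) = 116*(0 + 9) + 9 = 116*9 + 9 = 1044 + 9 = 1053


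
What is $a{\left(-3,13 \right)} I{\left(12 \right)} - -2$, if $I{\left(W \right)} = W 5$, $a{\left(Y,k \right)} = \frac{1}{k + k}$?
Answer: $\frac{56}{13} \approx 4.3077$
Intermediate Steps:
$a{\left(Y,k \right)} = \frac{1}{2 k}$
$I{\left(W \right)} = 5 W$
$a{\left(-3,13 \right)} I{\left(12 \right)} - -2 = \frac{1}{2 \cdot 13} \cdot 5 \cdot 12 - -2 = \frac{1}{2} \cdot \frac{1}{13} \cdot 60 + \left(8 - 6\right) = \frac{1}{26} \cdot 60 + 2 = \frac{30}{13} + 2 = \frac{56}{13}$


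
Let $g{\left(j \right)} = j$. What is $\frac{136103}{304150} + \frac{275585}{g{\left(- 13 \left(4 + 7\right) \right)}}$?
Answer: $- \frac{7618155911}{3953950} \approx -1926.7$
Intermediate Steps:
$\frac{136103}{304150} + \frac{275585}{g{\left(- 13 \left(4 + 7\right) \right)}} = \frac{136103}{304150} + \frac{275585}{\left(-13\right) \left(4 + 7\right)} = 136103 \cdot \frac{1}{304150} + \frac{275585}{\left(-13\right) 11} = \frac{12373}{27650} + \frac{275585}{-143} = \frac{12373}{27650} + 275585 \left(- \frac{1}{143}\right) = \frac{12373}{27650} - \frac{275585}{143} = - \frac{7618155911}{3953950}$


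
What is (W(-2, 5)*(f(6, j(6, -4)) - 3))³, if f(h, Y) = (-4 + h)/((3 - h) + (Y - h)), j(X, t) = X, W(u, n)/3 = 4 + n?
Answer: -970299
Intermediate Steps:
W(u, n) = 12 + 3*n (W(u, n) = 3*(4 + n) = 12 + 3*n)
f(h, Y) = (-4 + h)/(3 + Y - 2*h)
(W(-2, 5)*(f(6, j(6, -4)) - 3))³ = ((12 + 3*5)*((-4 + 6)/(3 + 6 - 2*6) - 3))³ = ((12 + 15)*(2/(3 + 6 - 12) - 3))³ = (27*(2/(-3) - 3))³ = (27*(-⅓*2 - 3))³ = (27*(-⅔ - 3))³ = (27*(-11/3))³ = (-99)³ = -970299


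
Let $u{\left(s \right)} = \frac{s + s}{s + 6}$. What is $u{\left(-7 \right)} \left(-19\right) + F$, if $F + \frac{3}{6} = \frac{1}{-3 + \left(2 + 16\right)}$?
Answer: $- \frac{7993}{30} \approx -266.43$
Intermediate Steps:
$u{\left(s \right)} = \frac{2 s}{6 + s}$
$F = - \frac{13}{30}$ ($F = - \frac{1}{2} + \frac{1}{-3 + \left(2 + 16\right)} = - \frac{1}{2} + \frac{1}{-3 + 18} = - \frac{1}{2} + \frac{1}{15} = - \frac{13}{30} \approx -0.43333$)
$u{\left(-7 \right)} \left(-19\right) + F = 2 \left(-7\right) \frac{1}{6 - 7} \left(-19\right) - \frac{13}{30} = 2 \left(-7\right) \frac{1}{-1} \left(-19\right) - \frac{13}{30} = 2 \left(-7\right) \left(-1\right) \left(-19\right) - \frac{13}{30} = 14 \left(-19\right) - \frac{13}{30} = -266 - \frac{13}{30} = - \frac{7993}{30}$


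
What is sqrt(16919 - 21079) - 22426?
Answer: -22426 + 8*I*sqrt(65) ≈ -22426.0 + 64.498*I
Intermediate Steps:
sqrt(16919 - 21079) - 22426 = sqrt(-4160) - 22426 = 8*I*sqrt(65) - 22426 = -22426 + 8*I*sqrt(65)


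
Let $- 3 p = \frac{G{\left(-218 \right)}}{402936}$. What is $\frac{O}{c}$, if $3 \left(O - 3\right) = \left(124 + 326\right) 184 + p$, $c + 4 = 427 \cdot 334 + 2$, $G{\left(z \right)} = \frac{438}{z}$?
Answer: $\frac{3636973267489}{18791094428352} \approx 0.19355$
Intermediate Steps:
$c = 142616$ ($c = -4 + \left(427 \cdot 334 + 2\right) = -4 + \left(142618 + 2\right) = -4 + 142620 = 142616$)
$p = \frac{73}{43920024}$ ($p = - \frac{\frac{438}{-218} \cdot \frac{1}{402936}}{3} = - \frac{438 \left(- \frac{1}{218}\right) \frac{1}{402936}}{3} = - \frac{\left(- \frac{219}{109}\right) \frac{1}{402936}}{3} = \left(- \frac{1}{3}\right) \left(- \frac{73}{14640008}\right) = \frac{73}{43920024} \approx 1.6621 \cdot 10^{-6}$)
$O = \frac{3636973267489}{131760072}$ ($O = 3 + \frac{\left(124 + 326\right) 184 + \frac{73}{43920024}}{3} = 3 + \frac{450 \cdot 184 + \frac{73}{43920024}}{3} = 3 + \frac{82800 + \frac{73}{43920024}}{3} = 3 + \frac{1}{3} \cdot \frac{3636577987273}{43920024} = 3 + \frac{3636577987273}{131760072} = \frac{3636973267489}{131760072} \approx 27603.0$)
$\frac{O}{c} = \frac{3636973267489}{131760072 \cdot 142616} = \frac{3636973267489}{131760072} \cdot \frac{1}{142616} = \frac{3636973267489}{18791094428352}$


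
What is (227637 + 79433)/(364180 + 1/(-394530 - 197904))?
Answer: 181918708380/215752614119 ≈ 0.84318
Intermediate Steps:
(227637 + 79433)/(364180 + 1/(-394530 - 197904)) = 307070/(364180 + 1/(-592434)) = 307070/(364180 - 1/592434) = 307070/(215752614119/592434) = 307070*(592434/215752614119) = 181918708380/215752614119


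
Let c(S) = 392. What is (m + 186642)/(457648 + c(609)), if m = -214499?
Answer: -27857/458040 ≈ -0.060818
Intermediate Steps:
(m + 186642)/(457648 + c(609)) = (-214499 + 186642)/(457648 + 392) = -27857/458040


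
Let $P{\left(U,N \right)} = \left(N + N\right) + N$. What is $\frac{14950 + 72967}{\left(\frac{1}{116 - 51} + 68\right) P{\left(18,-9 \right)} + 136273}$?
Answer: $\frac{5714605}{8738378} \approx 0.65397$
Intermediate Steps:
$P{\left(U,N \right)} = 3 N$ ($P{\left(U,N \right)} = 2 N + N = 3 N$)
$\frac{14950 + 72967}{\left(\frac{1}{116 - 51} + 68\right) P{\left(18,-9 \right)} + 136273} = \frac{14950 + 72967}{\left(\frac{1}{116 - 51} + 68\right) 3 \left(-9\right) + 136273} = \frac{87917}{\left(\frac{1}{65} + 68\right) \left(-27\right) + 136273} = \frac{87917}{\frac{4421}{65} \left(-27\right) + 136273} = \frac{87917}{- \frac{119367}{65} + 136273} = \frac{87917}{\frac{8738378}{65}} = 87917 \cdot \frac{65}{8738378} = \frac{5714605}{8738378}$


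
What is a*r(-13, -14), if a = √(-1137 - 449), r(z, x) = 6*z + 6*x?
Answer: -162*I*√1586 ≈ -6451.6*I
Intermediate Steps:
r(z, x) = 6*x + 6*z
a = I*√1586 (a = √(-1586) = I*√1586 ≈ 39.825*I)
a*r(-13, -14) = (I*√1586)*(6*(-14) + 6*(-13)) = (I*√1586)*(-84 - 78) = (I*√1586)*(-162) = -162*I*√1586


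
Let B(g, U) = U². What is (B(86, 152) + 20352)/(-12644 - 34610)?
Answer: -21728/23627 ≈ -0.91963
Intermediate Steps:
(B(86, 152) + 20352)/(-12644 - 34610) = (152² + 20352)/(-12644 - 34610) = (23104 + 20352)/(-47254) = 43456*(-1/47254) = -21728/23627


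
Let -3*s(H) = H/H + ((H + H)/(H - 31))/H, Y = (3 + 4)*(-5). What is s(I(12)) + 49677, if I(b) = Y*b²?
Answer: 755731132/15213 ≈ 49677.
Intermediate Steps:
Y = -35 (Y = 7*(-5) = -35)
I(b) = -35*b²
s(H) = -⅓ - 2/(3*(-31 + H)) (s(H) = -(H/H + ((H + H)/(H - 31))/H)/3 = -(1 + ((2*H)/(-31 + H))/H)/3 = -(1 + (2*H/(-31 + H))/H)/3 = -(1 + 2/(-31 + H))/3 = -⅓ - 2/(3*(-31 + H)))
s(I(12)) + 49677 = (29 - (-35)*12²)/(3*(-31 - 35*12²)) + 49677 = (29 - (-35)*144)/(3*(-31 - 35*144)) + 49677 = (29 - 1*(-5040))/(3*(-31 - 5040)) + 49677 = (⅓)*(29 + 5040)/(-5071) + 49677 = (⅓)*(-1/5071)*5069 + 49677 = -5069/15213 + 49677 = 755731132/15213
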